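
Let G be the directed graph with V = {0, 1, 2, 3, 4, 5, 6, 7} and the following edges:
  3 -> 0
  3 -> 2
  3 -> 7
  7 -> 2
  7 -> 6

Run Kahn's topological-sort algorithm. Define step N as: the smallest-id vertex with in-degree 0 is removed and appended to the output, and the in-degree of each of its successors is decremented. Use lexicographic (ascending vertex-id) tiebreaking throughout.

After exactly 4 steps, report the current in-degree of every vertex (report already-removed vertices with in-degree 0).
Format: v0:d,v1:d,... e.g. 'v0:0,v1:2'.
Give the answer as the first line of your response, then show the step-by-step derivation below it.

v0:0,v1:0,v2:1,v3:0,v4:0,v5:0,v6:1,v7:0

step 1: output 1; order=[1]; indeg=(1,0,2,0,0,0,1,1)
step 2: output 3; order=[1,3]; indeg=(0,0,1,0,0,0,1,0)
step 3: output 0; order=[1,3,0]; indeg=(0,0,1,0,0,0,1,0)
step 4: output 4; order=[1,3,0,4]; indeg=(0,0,1,0,0,0,1,0)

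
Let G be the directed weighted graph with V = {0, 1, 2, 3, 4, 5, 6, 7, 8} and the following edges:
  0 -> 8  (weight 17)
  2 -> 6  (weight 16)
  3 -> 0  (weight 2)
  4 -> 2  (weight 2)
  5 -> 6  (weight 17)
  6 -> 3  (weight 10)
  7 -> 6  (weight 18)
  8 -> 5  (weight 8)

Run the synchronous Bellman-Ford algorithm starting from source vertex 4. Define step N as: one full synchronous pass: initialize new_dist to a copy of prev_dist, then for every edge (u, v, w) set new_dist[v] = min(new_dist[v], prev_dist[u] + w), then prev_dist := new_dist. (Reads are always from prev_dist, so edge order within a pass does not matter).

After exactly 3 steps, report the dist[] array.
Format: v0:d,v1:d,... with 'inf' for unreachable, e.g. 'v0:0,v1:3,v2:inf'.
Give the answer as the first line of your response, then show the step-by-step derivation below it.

v0:inf,v1:inf,v2:2,v3:28,v4:0,v5:inf,v6:18,v7:inf,v8:inf

step 1: dist = v0:inf,v1:inf,v2:2,v3:inf,v4:0,v5:inf,v6:inf,v7:inf,v8:inf
step 2: dist = v0:inf,v1:inf,v2:2,v3:inf,v4:0,v5:inf,v6:18,v7:inf,v8:inf
step 3: dist = v0:inf,v1:inf,v2:2,v3:28,v4:0,v5:inf,v6:18,v7:inf,v8:inf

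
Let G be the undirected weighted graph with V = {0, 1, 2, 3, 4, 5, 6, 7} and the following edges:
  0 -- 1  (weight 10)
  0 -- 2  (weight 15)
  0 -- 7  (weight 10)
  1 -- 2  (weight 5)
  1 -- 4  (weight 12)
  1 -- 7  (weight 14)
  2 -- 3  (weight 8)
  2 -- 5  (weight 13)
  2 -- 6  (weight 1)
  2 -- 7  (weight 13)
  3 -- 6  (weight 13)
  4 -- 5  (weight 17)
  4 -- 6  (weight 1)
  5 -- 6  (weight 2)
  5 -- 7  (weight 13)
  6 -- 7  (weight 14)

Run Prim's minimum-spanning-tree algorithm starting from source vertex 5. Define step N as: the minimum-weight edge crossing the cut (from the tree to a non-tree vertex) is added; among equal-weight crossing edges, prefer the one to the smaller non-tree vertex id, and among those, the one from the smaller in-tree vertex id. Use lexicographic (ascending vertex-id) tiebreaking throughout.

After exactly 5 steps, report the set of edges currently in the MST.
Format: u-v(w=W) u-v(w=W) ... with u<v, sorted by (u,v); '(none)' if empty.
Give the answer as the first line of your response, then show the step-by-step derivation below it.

1-2(w=5) 2-3(w=8) 2-6(w=1) 4-6(w=1) 5-6(w=2)

step 1: add edge 5-6 (w=2); MST = {5-6(w=2)}
step 2: add edge 2-6 (w=1); MST = {2-6(w=1) 5-6(w=2)}
step 3: add edge 4-6 (w=1); MST = {2-6(w=1) 4-6(w=1) 5-6(w=2)}
step 4: add edge 1-2 (w=5); MST = {1-2(w=5) 2-6(w=1) 4-6(w=1) 5-6(w=2)}
step 5: add edge 2-3 (w=8); MST = {1-2(w=5) 2-3(w=8) 2-6(w=1) 4-6(w=1) 5-6(w=2)}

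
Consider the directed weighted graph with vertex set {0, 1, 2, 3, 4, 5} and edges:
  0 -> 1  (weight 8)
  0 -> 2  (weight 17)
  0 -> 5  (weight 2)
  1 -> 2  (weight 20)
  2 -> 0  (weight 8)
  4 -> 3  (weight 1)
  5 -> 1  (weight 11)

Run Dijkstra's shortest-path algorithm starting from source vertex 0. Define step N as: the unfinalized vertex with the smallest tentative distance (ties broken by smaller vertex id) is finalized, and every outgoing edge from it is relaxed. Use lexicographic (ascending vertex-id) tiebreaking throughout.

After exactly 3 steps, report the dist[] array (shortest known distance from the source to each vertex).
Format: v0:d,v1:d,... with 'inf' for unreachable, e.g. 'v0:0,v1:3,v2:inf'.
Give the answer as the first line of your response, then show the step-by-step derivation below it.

v0:0,v1:8,v2:17,v3:inf,v4:inf,v5:2

step 1: dist = v0:0,v1:8,v2:17,v3:inf,v4:inf,v5:2
step 2: dist = v0:0,v1:8,v2:17,v3:inf,v4:inf,v5:2
step 3: dist = v0:0,v1:8,v2:17,v3:inf,v4:inf,v5:2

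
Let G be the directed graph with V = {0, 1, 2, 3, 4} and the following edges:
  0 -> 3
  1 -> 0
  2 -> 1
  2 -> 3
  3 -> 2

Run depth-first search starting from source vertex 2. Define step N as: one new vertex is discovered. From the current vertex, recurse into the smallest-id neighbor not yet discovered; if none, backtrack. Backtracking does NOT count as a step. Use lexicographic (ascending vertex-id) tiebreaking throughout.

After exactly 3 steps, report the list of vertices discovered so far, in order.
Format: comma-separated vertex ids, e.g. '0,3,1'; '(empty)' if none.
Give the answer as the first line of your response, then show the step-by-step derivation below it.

2,1,0

step 1: discover 2; path=2; order=2
step 2: discover 1; path=2>1; order=2,1
step 3: discover 0; path=2>1>0; order=2,1,0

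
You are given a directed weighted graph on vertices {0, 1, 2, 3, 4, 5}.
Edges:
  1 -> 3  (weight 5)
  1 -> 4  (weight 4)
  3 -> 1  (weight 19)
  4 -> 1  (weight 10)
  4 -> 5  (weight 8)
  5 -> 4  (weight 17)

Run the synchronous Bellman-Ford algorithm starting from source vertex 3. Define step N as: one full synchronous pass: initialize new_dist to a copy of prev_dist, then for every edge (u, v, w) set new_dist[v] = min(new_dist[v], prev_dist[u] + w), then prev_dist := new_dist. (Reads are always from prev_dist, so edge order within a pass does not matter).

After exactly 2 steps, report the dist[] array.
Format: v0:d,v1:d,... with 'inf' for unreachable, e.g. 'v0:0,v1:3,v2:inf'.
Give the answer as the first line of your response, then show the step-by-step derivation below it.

v0:inf,v1:19,v2:inf,v3:0,v4:23,v5:inf

step 1: dist = v0:inf,v1:19,v2:inf,v3:0,v4:inf,v5:inf
step 2: dist = v0:inf,v1:19,v2:inf,v3:0,v4:23,v5:inf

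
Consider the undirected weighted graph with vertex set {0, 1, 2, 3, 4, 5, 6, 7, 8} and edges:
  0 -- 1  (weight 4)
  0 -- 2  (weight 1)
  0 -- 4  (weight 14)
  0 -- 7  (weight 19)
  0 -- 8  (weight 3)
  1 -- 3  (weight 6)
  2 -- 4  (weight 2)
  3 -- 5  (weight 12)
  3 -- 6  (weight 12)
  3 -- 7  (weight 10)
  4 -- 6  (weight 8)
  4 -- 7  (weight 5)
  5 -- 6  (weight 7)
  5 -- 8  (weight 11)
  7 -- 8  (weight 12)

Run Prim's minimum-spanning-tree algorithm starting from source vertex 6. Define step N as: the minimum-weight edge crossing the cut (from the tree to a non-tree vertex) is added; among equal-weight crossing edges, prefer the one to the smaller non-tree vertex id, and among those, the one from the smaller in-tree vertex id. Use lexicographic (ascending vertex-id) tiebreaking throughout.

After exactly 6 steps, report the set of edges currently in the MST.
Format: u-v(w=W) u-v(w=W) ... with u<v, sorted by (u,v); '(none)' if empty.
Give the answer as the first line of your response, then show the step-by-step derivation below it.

0-1(w=4) 0-2(w=1) 0-8(w=3) 2-4(w=2) 4-6(w=8) 5-6(w=7)

step 1: add edge 5-6 (w=7); MST = {5-6(w=7)}
step 2: add edge 4-6 (w=8); MST = {4-6(w=8) 5-6(w=7)}
step 3: add edge 2-4 (w=2); MST = {2-4(w=2) 4-6(w=8) 5-6(w=7)}
step 4: add edge 0-2 (w=1); MST = {0-2(w=1) 2-4(w=2) 4-6(w=8) 5-6(w=7)}
step 5: add edge 0-8 (w=3); MST = {0-2(w=1) 0-8(w=3) 2-4(w=2) 4-6(w=8) 5-6(w=7)}
step 6: add edge 0-1 (w=4); MST = {0-1(w=4) 0-2(w=1) 0-8(w=3) 2-4(w=2) 4-6(w=8) 5-6(w=7)}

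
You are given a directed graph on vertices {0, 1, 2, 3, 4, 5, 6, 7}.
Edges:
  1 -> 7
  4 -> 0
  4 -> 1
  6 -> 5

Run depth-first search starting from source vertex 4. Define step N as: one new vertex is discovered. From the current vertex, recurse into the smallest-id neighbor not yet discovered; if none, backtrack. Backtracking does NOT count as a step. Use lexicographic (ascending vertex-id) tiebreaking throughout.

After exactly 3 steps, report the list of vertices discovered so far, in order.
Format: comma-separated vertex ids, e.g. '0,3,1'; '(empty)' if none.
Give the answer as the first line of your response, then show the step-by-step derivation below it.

4,0,1

step 1: discover 4; path=4; order=4
step 2: discover 0; path=4>0; order=4,0
step 3: discover 1; path=4>1; order=4,0,1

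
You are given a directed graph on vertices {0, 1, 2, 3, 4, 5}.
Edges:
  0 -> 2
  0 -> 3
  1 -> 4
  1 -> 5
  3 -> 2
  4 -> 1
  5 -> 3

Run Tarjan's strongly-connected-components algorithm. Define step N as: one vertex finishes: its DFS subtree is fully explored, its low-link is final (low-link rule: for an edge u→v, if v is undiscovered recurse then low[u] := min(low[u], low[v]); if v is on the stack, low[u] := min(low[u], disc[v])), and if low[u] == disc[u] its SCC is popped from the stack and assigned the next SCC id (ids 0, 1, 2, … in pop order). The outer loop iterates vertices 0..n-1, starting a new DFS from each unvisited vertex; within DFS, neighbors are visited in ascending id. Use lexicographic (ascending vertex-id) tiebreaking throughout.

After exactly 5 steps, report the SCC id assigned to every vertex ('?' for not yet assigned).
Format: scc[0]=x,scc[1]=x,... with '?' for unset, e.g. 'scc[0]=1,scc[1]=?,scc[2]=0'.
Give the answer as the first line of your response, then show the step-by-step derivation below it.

scc[0]=2,scc[1]=?,scc[2]=0,scc[3]=1,scc[4]=?,scc[5]=3

step 1: low=(low[0]=0,low[1]=?,low[2]=1,low[3]=?,low[4]=?,low[5]=?); scc=(scc[0]=?,scc[1]=?,scc[2]=0,scc[3]=?,scc[4]=?,scc[5]=?)
step 2: low=(low[0]=0,low[1]=?,low[2]=1,low[3]=2,low[4]=?,low[5]=?); scc=(scc[0]=?,scc[1]=?,scc[2]=0,scc[3]=1,scc[4]=?,scc[5]=?)
step 3: low=(low[0]=0,low[1]=?,low[2]=1,low[3]=2,low[4]=?,low[5]=?); scc=(scc[0]=2,scc[1]=?,scc[2]=0,scc[3]=1,scc[4]=?,scc[5]=?)
step 4: low=(low[0]=0,low[1]=3,low[2]=1,low[3]=2,low[4]=3,low[5]=?); scc=(scc[0]=2,scc[1]=?,scc[2]=0,scc[3]=1,scc[4]=?,scc[5]=?)
step 5: low=(low[0]=0,low[1]=3,low[2]=1,low[3]=2,low[4]=3,low[5]=5); scc=(scc[0]=2,scc[1]=?,scc[2]=0,scc[3]=1,scc[4]=?,scc[5]=3)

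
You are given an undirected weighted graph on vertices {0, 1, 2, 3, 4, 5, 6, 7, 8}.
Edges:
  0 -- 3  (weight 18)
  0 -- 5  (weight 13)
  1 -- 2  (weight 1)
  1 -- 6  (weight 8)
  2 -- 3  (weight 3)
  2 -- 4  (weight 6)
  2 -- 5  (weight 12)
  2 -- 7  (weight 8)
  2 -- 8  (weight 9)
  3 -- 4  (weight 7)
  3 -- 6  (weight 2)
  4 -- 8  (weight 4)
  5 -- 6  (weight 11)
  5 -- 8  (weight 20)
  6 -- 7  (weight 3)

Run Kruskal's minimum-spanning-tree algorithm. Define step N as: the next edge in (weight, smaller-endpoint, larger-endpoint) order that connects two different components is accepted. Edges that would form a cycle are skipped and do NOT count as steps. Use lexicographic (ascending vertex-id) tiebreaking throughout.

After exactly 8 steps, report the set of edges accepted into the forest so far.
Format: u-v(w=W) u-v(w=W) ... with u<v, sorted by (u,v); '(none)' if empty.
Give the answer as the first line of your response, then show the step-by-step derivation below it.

0-5(w=13) 1-2(w=1) 2-3(w=3) 2-4(w=6) 3-6(w=2) 4-8(w=4) 5-6(w=11) 6-7(w=3)

step 1: add edge 1-2 (w=1); MST = {1-2(w=1)}
step 2: add edge 3-6 (w=2); MST = {1-2(w=1) 3-6(w=2)}
step 3: add edge 2-3 (w=3); MST = {1-2(w=1) 2-3(w=3) 3-6(w=2)}
step 4: add edge 6-7 (w=3); MST = {1-2(w=1) 2-3(w=3) 3-6(w=2) 6-7(w=3)}
step 5: add edge 4-8 (w=4); MST = {1-2(w=1) 2-3(w=3) 3-6(w=2) 4-8(w=4) 6-7(w=3)}
step 6: add edge 2-4 (w=6); MST = {1-2(w=1) 2-3(w=3) 2-4(w=6) 3-6(w=2) 4-8(w=4) 6-7(w=3)}
step 7: add edge 5-6 (w=11); MST = {1-2(w=1) 2-3(w=3) 2-4(w=6) 3-6(w=2) 4-8(w=4) 5-6(w=11) 6-7(w=3)}
step 8: add edge 0-5 (w=13); MST = {0-5(w=13) 1-2(w=1) 2-3(w=3) 2-4(w=6) 3-6(w=2) 4-8(w=4) 5-6(w=11) 6-7(w=3)}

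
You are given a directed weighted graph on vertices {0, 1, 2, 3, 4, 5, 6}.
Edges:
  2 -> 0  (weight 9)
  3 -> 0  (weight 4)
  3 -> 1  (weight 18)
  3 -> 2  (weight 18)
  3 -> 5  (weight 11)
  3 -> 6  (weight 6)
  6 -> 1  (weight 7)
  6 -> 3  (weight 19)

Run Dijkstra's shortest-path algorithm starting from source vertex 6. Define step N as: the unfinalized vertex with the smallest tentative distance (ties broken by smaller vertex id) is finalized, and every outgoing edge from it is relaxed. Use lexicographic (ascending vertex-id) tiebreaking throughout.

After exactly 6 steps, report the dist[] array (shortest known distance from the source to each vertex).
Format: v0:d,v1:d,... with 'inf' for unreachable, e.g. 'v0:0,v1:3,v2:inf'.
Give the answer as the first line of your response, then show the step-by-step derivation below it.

v0:23,v1:7,v2:37,v3:19,v4:inf,v5:30,v6:0

step 1: dist = v0:inf,v1:7,v2:inf,v3:19,v4:inf,v5:inf,v6:0
step 2: dist = v0:inf,v1:7,v2:inf,v3:19,v4:inf,v5:inf,v6:0
step 3: dist = v0:23,v1:7,v2:37,v3:19,v4:inf,v5:30,v6:0
step 4: dist = v0:23,v1:7,v2:37,v3:19,v4:inf,v5:30,v6:0
step 5: dist = v0:23,v1:7,v2:37,v3:19,v4:inf,v5:30,v6:0
step 6: dist = v0:23,v1:7,v2:37,v3:19,v4:inf,v5:30,v6:0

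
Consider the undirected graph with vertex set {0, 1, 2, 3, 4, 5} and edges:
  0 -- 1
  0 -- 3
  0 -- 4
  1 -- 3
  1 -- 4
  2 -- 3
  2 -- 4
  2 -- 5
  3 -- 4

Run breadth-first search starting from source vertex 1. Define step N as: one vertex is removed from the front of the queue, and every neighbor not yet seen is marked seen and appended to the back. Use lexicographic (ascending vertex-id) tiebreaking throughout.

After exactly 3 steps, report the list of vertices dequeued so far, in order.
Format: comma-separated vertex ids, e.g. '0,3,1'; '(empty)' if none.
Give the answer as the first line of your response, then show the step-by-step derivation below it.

1,0,3

step 1: dequeue 1; queue=[0,3,4]; order=1
step 2: dequeue 0; queue=[3,4]; order=1,0
step 3: dequeue 3; queue=[4,2]; order=1,0,3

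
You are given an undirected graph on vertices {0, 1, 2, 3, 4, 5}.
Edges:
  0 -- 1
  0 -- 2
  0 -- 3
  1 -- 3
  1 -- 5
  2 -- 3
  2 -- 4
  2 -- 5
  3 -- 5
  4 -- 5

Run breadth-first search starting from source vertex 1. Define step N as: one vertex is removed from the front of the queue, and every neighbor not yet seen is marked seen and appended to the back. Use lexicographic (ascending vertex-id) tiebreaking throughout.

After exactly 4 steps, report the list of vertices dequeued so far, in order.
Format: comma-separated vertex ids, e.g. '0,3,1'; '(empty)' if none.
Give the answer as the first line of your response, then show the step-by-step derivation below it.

1,0,3,5

step 1: dequeue 1; queue=[0,3,5]; order=1
step 2: dequeue 0; queue=[3,5,2]; order=1,0
step 3: dequeue 3; queue=[5,2]; order=1,0,3
step 4: dequeue 5; queue=[2,4]; order=1,0,3,5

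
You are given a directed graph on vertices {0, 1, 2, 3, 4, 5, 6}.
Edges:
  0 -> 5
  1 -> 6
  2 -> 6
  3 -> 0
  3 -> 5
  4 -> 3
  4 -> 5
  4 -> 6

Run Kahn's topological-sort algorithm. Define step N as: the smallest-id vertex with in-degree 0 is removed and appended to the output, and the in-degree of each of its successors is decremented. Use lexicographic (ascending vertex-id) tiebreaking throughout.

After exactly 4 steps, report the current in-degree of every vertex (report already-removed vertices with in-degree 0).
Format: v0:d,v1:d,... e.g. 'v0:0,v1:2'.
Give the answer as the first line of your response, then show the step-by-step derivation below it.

v0:0,v1:0,v2:0,v3:0,v4:0,v5:1,v6:0

step 1: output 1; order=[1]; indeg=(1,0,0,1,0,3,2)
step 2: output 2; order=[1,2]; indeg=(1,0,0,1,0,3,1)
step 3: output 4; order=[1,2,4]; indeg=(1,0,0,0,0,2,0)
step 4: output 3; order=[1,2,4,3]; indeg=(0,0,0,0,0,1,0)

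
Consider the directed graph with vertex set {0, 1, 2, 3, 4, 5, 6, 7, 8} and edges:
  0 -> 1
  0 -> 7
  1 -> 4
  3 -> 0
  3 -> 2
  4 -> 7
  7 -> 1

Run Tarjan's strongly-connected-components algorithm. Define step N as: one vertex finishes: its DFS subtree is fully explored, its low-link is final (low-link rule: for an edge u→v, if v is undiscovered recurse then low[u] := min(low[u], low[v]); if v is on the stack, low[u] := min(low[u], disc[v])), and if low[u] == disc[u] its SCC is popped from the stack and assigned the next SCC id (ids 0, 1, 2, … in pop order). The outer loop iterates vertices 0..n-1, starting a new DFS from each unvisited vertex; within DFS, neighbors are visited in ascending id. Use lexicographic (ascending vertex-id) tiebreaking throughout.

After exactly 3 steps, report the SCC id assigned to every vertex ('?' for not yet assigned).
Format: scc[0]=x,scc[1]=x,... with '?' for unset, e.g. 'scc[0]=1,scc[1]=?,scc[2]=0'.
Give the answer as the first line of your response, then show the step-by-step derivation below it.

scc[0]=?,scc[1]=0,scc[2]=?,scc[3]=?,scc[4]=0,scc[5]=?,scc[6]=?,scc[7]=0,scc[8]=?

step 1: low=(low[0]=0,low[1]=1,low[2]=?,low[3]=?,low[4]=2,low[5]=?,low[6]=?,low[7]=1,low[8]=?); scc=(scc[0]=?,scc[1]=?,scc[2]=?,scc[3]=?,scc[4]=?,scc[5]=?,scc[6]=?,scc[7]=?,scc[8]=?)
step 2: low=(low[0]=0,low[1]=1,low[2]=?,low[3]=?,low[4]=1,low[5]=?,low[6]=?,low[7]=1,low[8]=?); scc=(scc[0]=?,scc[1]=?,scc[2]=?,scc[3]=?,scc[4]=?,scc[5]=?,scc[6]=?,scc[7]=?,scc[8]=?)
step 3: low=(low[0]=0,low[1]=1,low[2]=?,low[3]=?,low[4]=1,low[5]=?,low[6]=?,low[7]=1,low[8]=?); scc=(scc[0]=?,scc[1]=0,scc[2]=?,scc[3]=?,scc[4]=0,scc[5]=?,scc[6]=?,scc[7]=0,scc[8]=?)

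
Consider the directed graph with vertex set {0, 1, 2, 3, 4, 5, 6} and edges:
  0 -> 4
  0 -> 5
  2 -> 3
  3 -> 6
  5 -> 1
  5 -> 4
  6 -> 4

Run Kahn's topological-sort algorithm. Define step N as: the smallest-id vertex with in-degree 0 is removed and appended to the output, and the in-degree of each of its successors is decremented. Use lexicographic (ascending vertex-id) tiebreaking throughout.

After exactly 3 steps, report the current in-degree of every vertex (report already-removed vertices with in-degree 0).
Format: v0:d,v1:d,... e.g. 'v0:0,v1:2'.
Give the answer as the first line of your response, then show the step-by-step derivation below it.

v0:0,v1:1,v2:0,v3:0,v4:2,v5:0,v6:0

step 1: output 0; order=[0]; indeg=(0,1,0,1,2,0,1)
step 2: output 2; order=[0,2]; indeg=(0,1,0,0,2,0,1)
step 3: output 3; order=[0,2,3]; indeg=(0,1,0,0,2,0,0)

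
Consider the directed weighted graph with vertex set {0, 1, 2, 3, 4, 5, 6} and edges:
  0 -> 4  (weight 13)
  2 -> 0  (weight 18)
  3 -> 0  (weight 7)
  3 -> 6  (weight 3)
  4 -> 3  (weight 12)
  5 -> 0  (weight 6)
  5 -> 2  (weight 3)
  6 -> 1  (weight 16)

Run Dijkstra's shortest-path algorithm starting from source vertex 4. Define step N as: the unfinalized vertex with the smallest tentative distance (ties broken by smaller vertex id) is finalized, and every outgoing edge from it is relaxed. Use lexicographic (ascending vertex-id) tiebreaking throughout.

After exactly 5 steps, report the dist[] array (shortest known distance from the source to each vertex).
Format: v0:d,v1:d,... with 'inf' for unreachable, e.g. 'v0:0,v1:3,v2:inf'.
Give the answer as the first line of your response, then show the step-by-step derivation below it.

v0:19,v1:31,v2:inf,v3:12,v4:0,v5:inf,v6:15

step 1: dist = v0:inf,v1:inf,v2:inf,v3:12,v4:0,v5:inf,v6:inf
step 2: dist = v0:19,v1:inf,v2:inf,v3:12,v4:0,v5:inf,v6:15
step 3: dist = v0:19,v1:31,v2:inf,v3:12,v4:0,v5:inf,v6:15
step 4: dist = v0:19,v1:31,v2:inf,v3:12,v4:0,v5:inf,v6:15
step 5: dist = v0:19,v1:31,v2:inf,v3:12,v4:0,v5:inf,v6:15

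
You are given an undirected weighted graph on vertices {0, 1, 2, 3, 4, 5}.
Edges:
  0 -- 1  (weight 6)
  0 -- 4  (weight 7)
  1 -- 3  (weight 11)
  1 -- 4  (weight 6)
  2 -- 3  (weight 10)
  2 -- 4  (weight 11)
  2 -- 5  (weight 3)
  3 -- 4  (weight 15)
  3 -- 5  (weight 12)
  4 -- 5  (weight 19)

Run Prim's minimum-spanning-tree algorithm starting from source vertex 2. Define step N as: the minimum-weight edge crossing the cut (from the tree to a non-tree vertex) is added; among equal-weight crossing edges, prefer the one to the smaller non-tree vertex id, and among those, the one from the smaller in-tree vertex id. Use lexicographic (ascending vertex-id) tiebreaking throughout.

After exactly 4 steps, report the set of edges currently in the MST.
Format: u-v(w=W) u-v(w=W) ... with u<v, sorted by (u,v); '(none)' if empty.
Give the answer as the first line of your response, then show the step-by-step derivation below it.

0-1(w=6) 1-3(w=11) 2-3(w=10) 2-5(w=3)

step 1: add edge 2-5 (w=3); MST = {2-5(w=3)}
step 2: add edge 2-3 (w=10); MST = {2-3(w=10) 2-5(w=3)}
step 3: add edge 1-3 (w=11); MST = {1-3(w=11) 2-3(w=10) 2-5(w=3)}
step 4: add edge 0-1 (w=6); MST = {0-1(w=6) 1-3(w=11) 2-3(w=10) 2-5(w=3)}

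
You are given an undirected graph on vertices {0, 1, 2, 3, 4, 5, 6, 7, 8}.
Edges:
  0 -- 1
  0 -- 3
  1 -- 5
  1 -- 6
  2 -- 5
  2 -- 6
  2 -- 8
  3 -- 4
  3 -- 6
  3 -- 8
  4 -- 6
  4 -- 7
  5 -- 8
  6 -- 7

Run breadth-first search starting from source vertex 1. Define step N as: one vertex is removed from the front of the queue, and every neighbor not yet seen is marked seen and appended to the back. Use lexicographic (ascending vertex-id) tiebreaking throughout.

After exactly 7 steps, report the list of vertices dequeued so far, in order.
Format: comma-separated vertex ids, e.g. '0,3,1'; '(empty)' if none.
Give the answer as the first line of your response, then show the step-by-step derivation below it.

1,0,5,6,3,2,8

step 1: dequeue 1; queue=[0,5,6]; order=1
step 2: dequeue 0; queue=[5,6,3]; order=1,0
step 3: dequeue 5; queue=[6,3,2,8]; order=1,0,5
step 4: dequeue 6; queue=[3,2,8,4,7]; order=1,0,5,6
step 5: dequeue 3; queue=[2,8,4,7]; order=1,0,5,6,3
step 6: dequeue 2; queue=[8,4,7]; order=1,0,5,6,3,2
step 7: dequeue 8; queue=[4,7]; order=1,0,5,6,3,2,8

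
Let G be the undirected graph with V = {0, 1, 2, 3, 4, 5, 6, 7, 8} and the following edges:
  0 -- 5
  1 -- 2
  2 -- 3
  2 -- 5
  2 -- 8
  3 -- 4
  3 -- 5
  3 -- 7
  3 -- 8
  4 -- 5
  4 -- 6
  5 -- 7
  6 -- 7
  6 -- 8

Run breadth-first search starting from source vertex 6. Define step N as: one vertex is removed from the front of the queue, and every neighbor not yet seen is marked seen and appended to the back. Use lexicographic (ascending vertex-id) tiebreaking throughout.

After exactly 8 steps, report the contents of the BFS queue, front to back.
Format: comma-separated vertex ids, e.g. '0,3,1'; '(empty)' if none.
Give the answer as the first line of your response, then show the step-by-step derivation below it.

1

step 1: dequeue 6; queue=[4,7,8]; order=6
step 2: dequeue 4; queue=[7,8,3,5]; order=6,4
step 3: dequeue 7; queue=[8,3,5]; order=6,4,7
step 4: dequeue 8; queue=[3,5,2]; order=6,4,7,8
step 5: dequeue 3; queue=[5,2]; order=6,4,7,8,3
step 6: dequeue 5; queue=[2,0]; order=6,4,7,8,3,5
step 7: dequeue 2; queue=[0,1]; order=6,4,7,8,3,5,2
step 8: dequeue 0; queue=[1]; order=6,4,7,8,3,5,2,0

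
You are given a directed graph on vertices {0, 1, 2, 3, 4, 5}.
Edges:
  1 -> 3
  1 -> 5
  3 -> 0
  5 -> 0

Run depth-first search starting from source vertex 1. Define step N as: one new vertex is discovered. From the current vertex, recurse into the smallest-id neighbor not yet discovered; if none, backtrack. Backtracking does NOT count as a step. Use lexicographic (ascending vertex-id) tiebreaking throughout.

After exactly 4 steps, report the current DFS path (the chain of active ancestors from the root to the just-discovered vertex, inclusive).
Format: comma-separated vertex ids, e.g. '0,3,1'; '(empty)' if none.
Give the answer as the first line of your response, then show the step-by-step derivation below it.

1,5

step 1: discover 1; path=1; order=1
step 2: discover 3; path=1>3; order=1,3
step 3: discover 0; path=1>3>0; order=1,3,0
step 4: discover 5; path=1>5; order=1,3,0,5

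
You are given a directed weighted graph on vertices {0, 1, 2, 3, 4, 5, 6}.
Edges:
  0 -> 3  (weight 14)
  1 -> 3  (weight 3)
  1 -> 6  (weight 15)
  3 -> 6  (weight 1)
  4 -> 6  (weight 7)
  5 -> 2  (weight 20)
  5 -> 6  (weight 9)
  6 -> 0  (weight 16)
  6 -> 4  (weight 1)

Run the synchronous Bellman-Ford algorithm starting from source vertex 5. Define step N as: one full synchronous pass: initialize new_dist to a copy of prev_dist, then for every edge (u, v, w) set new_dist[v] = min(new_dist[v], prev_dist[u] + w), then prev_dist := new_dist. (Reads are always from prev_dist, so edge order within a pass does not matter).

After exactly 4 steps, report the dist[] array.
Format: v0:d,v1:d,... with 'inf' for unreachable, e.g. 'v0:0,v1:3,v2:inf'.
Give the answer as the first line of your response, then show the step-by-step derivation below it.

v0:25,v1:inf,v2:20,v3:39,v4:10,v5:0,v6:9

step 1: dist = v0:inf,v1:inf,v2:20,v3:inf,v4:inf,v5:0,v6:9
step 2: dist = v0:25,v1:inf,v2:20,v3:inf,v4:10,v5:0,v6:9
step 3: dist = v0:25,v1:inf,v2:20,v3:39,v4:10,v5:0,v6:9
step 4: dist = v0:25,v1:inf,v2:20,v3:39,v4:10,v5:0,v6:9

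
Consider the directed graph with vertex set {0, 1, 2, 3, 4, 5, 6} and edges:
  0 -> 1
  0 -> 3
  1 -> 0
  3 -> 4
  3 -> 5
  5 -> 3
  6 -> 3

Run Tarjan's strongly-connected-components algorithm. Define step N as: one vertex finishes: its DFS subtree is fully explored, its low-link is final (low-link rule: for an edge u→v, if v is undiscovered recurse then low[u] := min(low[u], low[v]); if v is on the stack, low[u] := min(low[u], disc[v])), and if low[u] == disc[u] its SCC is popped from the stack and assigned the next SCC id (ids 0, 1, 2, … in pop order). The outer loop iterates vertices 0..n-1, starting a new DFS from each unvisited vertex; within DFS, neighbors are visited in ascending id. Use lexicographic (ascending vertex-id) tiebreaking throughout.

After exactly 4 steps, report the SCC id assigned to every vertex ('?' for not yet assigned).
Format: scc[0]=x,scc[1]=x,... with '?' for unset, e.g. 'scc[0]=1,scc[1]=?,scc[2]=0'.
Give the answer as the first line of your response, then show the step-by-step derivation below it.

scc[0]=?,scc[1]=?,scc[2]=?,scc[3]=1,scc[4]=0,scc[5]=1,scc[6]=?

step 1: low=(low[0]=0,low[1]=0,low[2]=?,low[3]=?,low[4]=?,low[5]=?,low[6]=?); scc=(scc[0]=?,scc[1]=?,scc[2]=?,scc[3]=?,scc[4]=?,scc[5]=?,scc[6]=?)
step 2: low=(low[0]=0,low[1]=0,low[2]=?,low[3]=2,low[4]=3,low[5]=?,low[6]=?); scc=(scc[0]=?,scc[1]=?,scc[2]=?,scc[3]=?,scc[4]=0,scc[5]=?,scc[6]=?)
step 3: low=(low[0]=0,low[1]=0,low[2]=?,low[3]=2,low[4]=3,low[5]=2,low[6]=?); scc=(scc[0]=?,scc[1]=?,scc[2]=?,scc[3]=?,scc[4]=0,scc[5]=?,scc[6]=?)
step 4: low=(low[0]=0,low[1]=0,low[2]=?,low[3]=2,low[4]=3,low[5]=2,low[6]=?); scc=(scc[0]=?,scc[1]=?,scc[2]=?,scc[3]=1,scc[4]=0,scc[5]=1,scc[6]=?)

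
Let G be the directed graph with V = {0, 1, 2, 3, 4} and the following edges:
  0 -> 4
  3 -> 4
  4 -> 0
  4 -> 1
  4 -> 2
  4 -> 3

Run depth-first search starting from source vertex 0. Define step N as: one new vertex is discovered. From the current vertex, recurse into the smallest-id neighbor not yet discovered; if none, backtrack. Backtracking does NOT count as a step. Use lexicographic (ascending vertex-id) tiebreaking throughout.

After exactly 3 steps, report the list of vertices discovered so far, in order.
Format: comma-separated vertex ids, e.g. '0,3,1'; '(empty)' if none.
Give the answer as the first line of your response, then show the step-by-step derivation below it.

0,4,1

step 1: discover 0; path=0; order=0
step 2: discover 4; path=0>4; order=0,4
step 3: discover 1; path=0>4>1; order=0,4,1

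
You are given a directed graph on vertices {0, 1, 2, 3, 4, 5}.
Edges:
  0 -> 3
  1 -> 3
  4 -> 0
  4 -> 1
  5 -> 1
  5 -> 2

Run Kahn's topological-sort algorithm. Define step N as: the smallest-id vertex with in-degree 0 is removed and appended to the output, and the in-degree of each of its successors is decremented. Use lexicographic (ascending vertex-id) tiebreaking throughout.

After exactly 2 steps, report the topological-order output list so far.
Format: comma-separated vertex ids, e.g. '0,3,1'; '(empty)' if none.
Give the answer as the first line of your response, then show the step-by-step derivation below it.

4,0

step 1: output 4; order=[4]; indeg=(0,1,1,2,0,0)
step 2: output 0; order=[4,0]; indeg=(0,1,1,1,0,0)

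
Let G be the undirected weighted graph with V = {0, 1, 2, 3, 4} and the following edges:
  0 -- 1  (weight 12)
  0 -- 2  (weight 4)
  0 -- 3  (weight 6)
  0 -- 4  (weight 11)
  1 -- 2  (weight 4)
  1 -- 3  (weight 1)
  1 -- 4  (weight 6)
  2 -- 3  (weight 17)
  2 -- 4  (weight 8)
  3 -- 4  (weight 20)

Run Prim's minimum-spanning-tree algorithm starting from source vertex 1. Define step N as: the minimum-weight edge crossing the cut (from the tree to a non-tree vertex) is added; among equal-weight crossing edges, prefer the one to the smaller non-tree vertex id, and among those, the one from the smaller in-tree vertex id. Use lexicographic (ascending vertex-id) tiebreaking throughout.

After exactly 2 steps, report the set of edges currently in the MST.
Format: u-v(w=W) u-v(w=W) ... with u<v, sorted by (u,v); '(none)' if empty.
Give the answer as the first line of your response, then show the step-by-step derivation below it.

1-2(w=4) 1-3(w=1)

step 1: add edge 1-3 (w=1); MST = {1-3(w=1)}
step 2: add edge 1-2 (w=4); MST = {1-2(w=4) 1-3(w=1)}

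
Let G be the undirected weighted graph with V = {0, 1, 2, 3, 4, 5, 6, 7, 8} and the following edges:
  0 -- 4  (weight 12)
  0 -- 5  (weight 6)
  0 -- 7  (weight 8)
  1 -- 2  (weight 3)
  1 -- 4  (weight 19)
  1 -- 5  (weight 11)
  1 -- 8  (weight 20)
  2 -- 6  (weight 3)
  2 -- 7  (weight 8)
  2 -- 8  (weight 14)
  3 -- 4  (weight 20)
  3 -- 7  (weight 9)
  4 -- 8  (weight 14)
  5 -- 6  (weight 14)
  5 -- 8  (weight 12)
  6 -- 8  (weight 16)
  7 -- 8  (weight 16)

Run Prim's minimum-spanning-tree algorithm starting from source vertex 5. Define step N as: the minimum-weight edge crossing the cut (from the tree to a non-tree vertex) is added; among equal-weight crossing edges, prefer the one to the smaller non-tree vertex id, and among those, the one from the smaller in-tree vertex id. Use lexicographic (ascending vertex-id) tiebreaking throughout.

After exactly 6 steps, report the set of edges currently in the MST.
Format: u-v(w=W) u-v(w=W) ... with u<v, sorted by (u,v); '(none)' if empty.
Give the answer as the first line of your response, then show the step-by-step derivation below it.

0-5(w=6) 0-7(w=8) 1-2(w=3) 2-6(w=3) 2-7(w=8) 3-7(w=9)

step 1: add edge 0-5 (w=6); MST = {0-5(w=6)}
step 2: add edge 0-7 (w=8); MST = {0-5(w=6) 0-7(w=8)}
step 3: add edge 2-7 (w=8); MST = {0-5(w=6) 0-7(w=8) 2-7(w=8)}
step 4: add edge 1-2 (w=3); MST = {0-5(w=6) 0-7(w=8) 1-2(w=3) 2-7(w=8)}
step 5: add edge 2-6 (w=3); MST = {0-5(w=6) 0-7(w=8) 1-2(w=3) 2-6(w=3) 2-7(w=8)}
step 6: add edge 3-7 (w=9); MST = {0-5(w=6) 0-7(w=8) 1-2(w=3) 2-6(w=3) 2-7(w=8) 3-7(w=9)}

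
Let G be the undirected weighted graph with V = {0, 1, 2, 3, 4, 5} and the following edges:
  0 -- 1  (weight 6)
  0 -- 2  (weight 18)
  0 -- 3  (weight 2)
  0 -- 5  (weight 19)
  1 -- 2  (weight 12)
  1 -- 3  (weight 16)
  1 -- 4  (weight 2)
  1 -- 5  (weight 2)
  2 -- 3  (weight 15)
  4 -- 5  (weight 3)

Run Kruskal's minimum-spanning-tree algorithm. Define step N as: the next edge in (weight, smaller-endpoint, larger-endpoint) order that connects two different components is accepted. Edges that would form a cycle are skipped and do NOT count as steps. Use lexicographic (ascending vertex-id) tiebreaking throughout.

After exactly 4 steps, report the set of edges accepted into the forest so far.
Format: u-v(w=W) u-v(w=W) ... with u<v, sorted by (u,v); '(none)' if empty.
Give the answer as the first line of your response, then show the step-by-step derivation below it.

0-1(w=6) 0-3(w=2) 1-4(w=2) 1-5(w=2)

step 1: add edge 0-3 (w=2); MST = {0-3(w=2)}
step 2: add edge 1-4 (w=2); MST = {0-3(w=2) 1-4(w=2)}
step 3: add edge 1-5 (w=2); MST = {0-3(w=2) 1-4(w=2) 1-5(w=2)}
step 4: add edge 0-1 (w=6); MST = {0-1(w=6) 0-3(w=2) 1-4(w=2) 1-5(w=2)}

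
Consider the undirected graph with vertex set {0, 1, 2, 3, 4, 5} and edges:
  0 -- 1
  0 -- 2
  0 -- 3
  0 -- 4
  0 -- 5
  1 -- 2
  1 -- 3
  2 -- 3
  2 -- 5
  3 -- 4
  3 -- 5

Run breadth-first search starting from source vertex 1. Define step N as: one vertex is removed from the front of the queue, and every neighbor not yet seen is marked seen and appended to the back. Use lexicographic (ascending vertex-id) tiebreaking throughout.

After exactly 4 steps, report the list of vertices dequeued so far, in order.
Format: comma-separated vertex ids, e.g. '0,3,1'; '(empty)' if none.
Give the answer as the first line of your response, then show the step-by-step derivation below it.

1,0,2,3

step 1: dequeue 1; queue=[0,2,3]; order=1
step 2: dequeue 0; queue=[2,3,4,5]; order=1,0
step 3: dequeue 2; queue=[3,4,5]; order=1,0,2
step 4: dequeue 3; queue=[4,5]; order=1,0,2,3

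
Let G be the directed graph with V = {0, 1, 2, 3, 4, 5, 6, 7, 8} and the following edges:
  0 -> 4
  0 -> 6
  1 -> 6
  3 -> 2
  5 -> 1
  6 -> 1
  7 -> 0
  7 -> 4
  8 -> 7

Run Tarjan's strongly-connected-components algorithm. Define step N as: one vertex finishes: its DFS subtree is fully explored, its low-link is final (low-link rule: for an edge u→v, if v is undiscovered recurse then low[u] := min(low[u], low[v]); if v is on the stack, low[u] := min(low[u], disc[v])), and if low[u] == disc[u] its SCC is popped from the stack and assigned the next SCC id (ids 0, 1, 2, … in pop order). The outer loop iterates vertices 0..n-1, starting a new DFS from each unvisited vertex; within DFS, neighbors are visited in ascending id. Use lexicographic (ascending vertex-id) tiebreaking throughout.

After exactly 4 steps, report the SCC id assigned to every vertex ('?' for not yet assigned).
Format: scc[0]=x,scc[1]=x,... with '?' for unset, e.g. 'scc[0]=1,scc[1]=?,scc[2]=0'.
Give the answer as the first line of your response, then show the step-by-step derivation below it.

scc[0]=2,scc[1]=1,scc[2]=?,scc[3]=?,scc[4]=0,scc[5]=?,scc[6]=1,scc[7]=?,scc[8]=?

step 1: low=(low[0]=0,low[1]=?,low[2]=?,low[3]=?,low[4]=1,low[5]=?,low[6]=?,low[7]=?,low[8]=?); scc=(scc[0]=?,scc[1]=?,scc[2]=?,scc[3]=?,scc[4]=0,scc[5]=?,scc[6]=?,scc[7]=?,scc[8]=?)
step 2: low=(low[0]=0,low[1]=2,low[2]=?,low[3]=?,low[4]=1,low[5]=?,low[6]=2,low[7]=?,low[8]=?); scc=(scc[0]=?,scc[1]=?,scc[2]=?,scc[3]=?,scc[4]=0,scc[5]=?,scc[6]=?,scc[7]=?,scc[8]=?)
step 3: low=(low[0]=0,low[1]=2,low[2]=?,low[3]=?,low[4]=1,low[5]=?,low[6]=2,low[7]=?,low[8]=?); scc=(scc[0]=?,scc[1]=1,scc[2]=?,scc[3]=?,scc[4]=0,scc[5]=?,scc[6]=1,scc[7]=?,scc[8]=?)
step 4: low=(low[0]=0,low[1]=2,low[2]=?,low[3]=?,low[4]=1,low[5]=?,low[6]=2,low[7]=?,low[8]=?); scc=(scc[0]=2,scc[1]=1,scc[2]=?,scc[3]=?,scc[4]=0,scc[5]=?,scc[6]=1,scc[7]=?,scc[8]=?)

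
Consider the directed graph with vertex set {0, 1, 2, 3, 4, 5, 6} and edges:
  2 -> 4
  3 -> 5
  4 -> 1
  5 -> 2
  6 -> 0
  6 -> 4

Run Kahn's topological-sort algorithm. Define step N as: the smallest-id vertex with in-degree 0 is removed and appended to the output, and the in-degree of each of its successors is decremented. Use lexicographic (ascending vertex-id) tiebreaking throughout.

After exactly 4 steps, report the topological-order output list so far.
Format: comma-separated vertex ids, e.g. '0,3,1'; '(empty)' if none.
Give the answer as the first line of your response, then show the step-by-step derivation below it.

3,5,2,6

step 1: output 3; order=[3]; indeg=(1,1,1,0,2,0,0)
step 2: output 5; order=[3,5]; indeg=(1,1,0,0,2,0,0)
step 3: output 2; order=[3,5,2]; indeg=(1,1,0,0,1,0,0)
step 4: output 6; order=[3,5,2,6]; indeg=(0,1,0,0,0,0,0)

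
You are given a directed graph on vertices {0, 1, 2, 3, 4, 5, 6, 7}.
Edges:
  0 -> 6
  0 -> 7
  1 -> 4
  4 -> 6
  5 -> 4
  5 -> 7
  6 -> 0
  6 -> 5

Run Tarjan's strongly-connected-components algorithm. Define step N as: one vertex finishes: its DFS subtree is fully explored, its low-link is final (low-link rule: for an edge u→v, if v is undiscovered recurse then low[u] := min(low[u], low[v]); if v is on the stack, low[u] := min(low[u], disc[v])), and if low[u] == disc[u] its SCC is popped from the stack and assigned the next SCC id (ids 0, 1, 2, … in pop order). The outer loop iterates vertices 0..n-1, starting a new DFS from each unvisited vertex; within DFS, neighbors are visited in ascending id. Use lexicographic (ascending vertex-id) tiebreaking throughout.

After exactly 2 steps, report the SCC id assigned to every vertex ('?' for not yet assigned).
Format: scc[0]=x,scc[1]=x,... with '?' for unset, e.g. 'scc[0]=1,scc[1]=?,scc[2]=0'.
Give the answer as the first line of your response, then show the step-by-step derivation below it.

scc[0]=?,scc[1]=?,scc[2]=?,scc[3]=?,scc[4]=?,scc[5]=?,scc[6]=?,scc[7]=0

step 1: low=(low[0]=0,low[1]=?,low[2]=?,low[3]=?,low[4]=1,low[5]=2,low[6]=0,low[7]=?); scc=(scc[0]=?,scc[1]=?,scc[2]=?,scc[3]=?,scc[4]=?,scc[5]=?,scc[6]=?,scc[7]=?)
step 2: low=(low[0]=0,low[1]=?,low[2]=?,low[3]=?,low[4]=1,low[5]=1,low[6]=0,low[7]=4); scc=(scc[0]=?,scc[1]=?,scc[2]=?,scc[3]=?,scc[4]=?,scc[5]=?,scc[6]=?,scc[7]=0)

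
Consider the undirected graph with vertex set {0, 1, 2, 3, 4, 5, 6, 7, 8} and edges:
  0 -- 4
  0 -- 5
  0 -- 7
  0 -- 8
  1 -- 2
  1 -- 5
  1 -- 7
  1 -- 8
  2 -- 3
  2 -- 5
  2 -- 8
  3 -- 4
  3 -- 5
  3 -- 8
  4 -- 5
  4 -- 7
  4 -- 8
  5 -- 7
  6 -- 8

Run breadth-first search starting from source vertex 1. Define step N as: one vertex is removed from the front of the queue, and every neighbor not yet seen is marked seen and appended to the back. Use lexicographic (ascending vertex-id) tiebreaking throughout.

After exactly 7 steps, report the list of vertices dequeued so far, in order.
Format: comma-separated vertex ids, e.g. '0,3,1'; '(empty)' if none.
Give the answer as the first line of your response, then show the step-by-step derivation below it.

1,2,5,7,8,3,0

step 1: dequeue 1; queue=[2,5,7,8]; order=1
step 2: dequeue 2; queue=[5,7,8,3]; order=1,2
step 3: dequeue 5; queue=[7,8,3,0,4]; order=1,2,5
step 4: dequeue 7; queue=[8,3,0,4]; order=1,2,5,7
step 5: dequeue 8; queue=[3,0,4,6]; order=1,2,5,7,8
step 6: dequeue 3; queue=[0,4,6]; order=1,2,5,7,8,3
step 7: dequeue 0; queue=[4,6]; order=1,2,5,7,8,3,0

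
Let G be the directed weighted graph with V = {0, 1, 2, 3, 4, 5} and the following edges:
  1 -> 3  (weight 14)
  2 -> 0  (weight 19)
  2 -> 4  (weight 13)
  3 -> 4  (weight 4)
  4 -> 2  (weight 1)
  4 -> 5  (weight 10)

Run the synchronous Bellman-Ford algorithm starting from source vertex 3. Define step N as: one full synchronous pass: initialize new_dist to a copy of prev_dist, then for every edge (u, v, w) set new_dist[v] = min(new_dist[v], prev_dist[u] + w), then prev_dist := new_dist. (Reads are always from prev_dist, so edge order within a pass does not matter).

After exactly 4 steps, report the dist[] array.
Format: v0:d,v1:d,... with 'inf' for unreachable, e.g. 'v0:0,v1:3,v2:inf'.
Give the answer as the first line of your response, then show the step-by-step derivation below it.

v0:24,v1:inf,v2:5,v3:0,v4:4,v5:14

step 1: dist = v0:inf,v1:inf,v2:inf,v3:0,v4:4,v5:inf
step 2: dist = v0:inf,v1:inf,v2:5,v3:0,v4:4,v5:14
step 3: dist = v0:24,v1:inf,v2:5,v3:0,v4:4,v5:14
step 4: dist = v0:24,v1:inf,v2:5,v3:0,v4:4,v5:14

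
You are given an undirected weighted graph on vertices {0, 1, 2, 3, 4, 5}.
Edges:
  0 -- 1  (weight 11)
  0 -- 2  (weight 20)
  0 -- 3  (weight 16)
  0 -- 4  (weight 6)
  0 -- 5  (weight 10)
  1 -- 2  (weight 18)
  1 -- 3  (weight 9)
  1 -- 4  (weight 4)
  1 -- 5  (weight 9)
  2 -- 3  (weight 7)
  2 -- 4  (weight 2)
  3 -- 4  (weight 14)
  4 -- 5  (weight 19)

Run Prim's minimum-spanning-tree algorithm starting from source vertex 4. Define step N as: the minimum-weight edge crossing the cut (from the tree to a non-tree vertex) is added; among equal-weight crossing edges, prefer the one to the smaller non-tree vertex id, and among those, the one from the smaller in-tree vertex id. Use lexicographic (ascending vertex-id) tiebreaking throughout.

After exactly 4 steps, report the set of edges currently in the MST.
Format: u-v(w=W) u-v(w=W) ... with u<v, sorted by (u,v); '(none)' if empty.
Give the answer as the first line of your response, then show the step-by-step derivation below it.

0-4(w=6) 1-4(w=4) 2-3(w=7) 2-4(w=2)

step 1: add edge 2-4 (w=2); MST = {2-4(w=2)}
step 2: add edge 1-4 (w=4); MST = {1-4(w=4) 2-4(w=2)}
step 3: add edge 0-4 (w=6); MST = {0-4(w=6) 1-4(w=4) 2-4(w=2)}
step 4: add edge 2-3 (w=7); MST = {0-4(w=6) 1-4(w=4) 2-3(w=7) 2-4(w=2)}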